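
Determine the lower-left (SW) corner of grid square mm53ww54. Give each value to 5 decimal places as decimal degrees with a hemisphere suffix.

33.93333° N, 71.87500° E

Field M=12, M=12: +12·20° lon, +12·10° lat → SW at lon 60°, lat 30°.
Square 5, 3: +5·2° lon, +3·1° lat → SW at lon 70°, lat 33°.
Subsquare w=22, w=22: +22·0.0833333° lon, +22·0.0416667° lat → SW at lon 71.8333°, lat 33.9167°.
Extended square 5, 4: +5·0.00833333° lon, +4·0.00416667° lat → SW at lon 71.875°, lat 33.9333°.
latitude 33.93333° N, longitude 71.87500° E.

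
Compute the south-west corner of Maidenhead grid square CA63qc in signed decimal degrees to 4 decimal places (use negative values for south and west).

-86.9167, -126.6667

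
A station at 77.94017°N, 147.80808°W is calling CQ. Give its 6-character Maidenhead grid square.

Shift to the Maidenhead origin (180°W, 90°S): lon 32.1919, lat 167.9402.
Field: lon ⌊32.1919/20⌋ = 1 → B; lat ⌊167.9402/10⌋ = 16 → Q.
Square: lon ⌊12.1919/2⌋ = 6; lat ⌊7.9402/1⌋ = 7.
Subsquare: lon ⌊0.1919/0.0833333⌋ = 2 → c; lat ⌊0.9402/0.0416667⌋ = 22 → w.

BQ67cw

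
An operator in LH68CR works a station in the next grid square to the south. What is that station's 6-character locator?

Latitude subsquare r = 17; −1 → 16 = q.
The longitude characters are unchanged.

LH68cq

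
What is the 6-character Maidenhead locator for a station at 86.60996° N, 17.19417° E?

Shift to the Maidenhead origin (180°W, 90°S): lon 197.1942, lat 176.6100.
Field: lon ⌊197.1942/20⌋ = 9 → J; lat ⌊176.6100/10⌋ = 17 → R.
Square: lon ⌊17.1942/2⌋ = 8; lat ⌊6.6100/1⌋ = 6.
Subsquare: lon ⌊1.1942/0.0833333⌋ = 14 → o; lat ⌊0.6100/0.0416667⌋ = 14 → o.

JR86oo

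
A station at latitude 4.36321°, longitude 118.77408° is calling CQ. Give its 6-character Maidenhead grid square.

Offset from 180°W / 90°S: lon 298.7741°, lat 94.3632°.
Field: lon ⌊298.7741/20⌋ = 14 → O; lat ⌊94.3632/10⌋ = 9 → J.
Square: lon ⌊18.7741/2⌋ = 9; lat ⌊4.3632/1⌋ = 4.
Subsquare: lon ⌊0.7741/0.0833333⌋ = 9 → j; lat ⌊0.3632/0.0416667⌋ = 8 → i.

OJ94ji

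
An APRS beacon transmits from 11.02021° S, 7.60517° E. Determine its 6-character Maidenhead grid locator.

JH38tx

Shift to the Maidenhead origin (180°W, 90°S): lon 187.6052, lat 78.9798.
Field: lon ⌊187.6052/20⌋ = 9 → J; lat ⌊78.9798/10⌋ = 7 → H.
Square: lon ⌊7.6052/2⌋ = 3; lat ⌊8.9798/1⌋ = 8.
Subsquare: lon ⌊1.6052/0.0833333⌋ = 19 → t; lat ⌊0.9798/0.0416667⌋ = 23 → x.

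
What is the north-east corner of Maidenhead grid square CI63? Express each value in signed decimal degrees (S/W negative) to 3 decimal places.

Field C=2, I=8: +2·20° lon, +8·10° lat → SW at lon -140°, lat -10°.
Square 6, 3: +6·2° lon, +3·1° lat → SW at lon -128°, lat -7°.
Cell spans 2° lon × 1° lat. NE corner is SW corner plus one full cell.
latitude -6.000, longitude -126.000.

-6.000, -126.000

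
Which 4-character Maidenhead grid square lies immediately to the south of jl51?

JL50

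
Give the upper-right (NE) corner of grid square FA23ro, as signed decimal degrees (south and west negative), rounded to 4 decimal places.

Field F=5, A=0: +5·20° lon, +0·10° lat → SW at lon -80°, lat -90°.
Square 2, 3: +2·2° lon, +3·1° lat → SW at lon -76°, lat -87°.
Subsquare r=17, o=14: +17·0.0833333° lon, +14·0.0416667° lat → SW at lon -74.5833°, lat -86.4167°.
Cell spans 0.0833333° lon × 0.0416667° lat. NE corner is SW corner plus one full cell.
latitude -86.3750, longitude -74.5000.

-86.3750, -74.5000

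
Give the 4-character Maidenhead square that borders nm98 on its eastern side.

Longitude square 9; +1 → 10, wraps to 0, carry into field.
Longitude field N = 13; +1 → 14 = O.
The latitude characters are unchanged.

OM08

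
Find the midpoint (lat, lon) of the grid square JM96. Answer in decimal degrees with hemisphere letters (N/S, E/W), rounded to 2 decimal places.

36.50° N, 19.00° E

Field J=9, M=12: +9·20° lon, +12·10° lat → SW at lon 0°, lat 30°.
Square 9, 6: +9·2° lon, +6·1° lat → SW at lon 18°, lat 36°.
Cell spans 2° lon × 1° lat. Centre is SW corner plus half of each.
latitude 36.50° N, longitude 19.00° E.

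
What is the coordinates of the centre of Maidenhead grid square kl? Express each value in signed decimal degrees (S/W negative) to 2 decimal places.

25.00, 30.00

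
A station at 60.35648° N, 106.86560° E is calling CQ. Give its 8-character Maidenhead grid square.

Add 180° to longitude and 90° to latitude: 286.86560, 150.35648.
Field (20°×10°, letters A–R): lon ⌊286.86560/20⌋ = 14 → O; lat ⌊150.35648/10⌋ = 15 → P.
Square (2°×1°, digits 0–9): lon ⌊6.86560/2⌋ = 3; lat ⌊0.35648/1⌋ = 0.
Subsquare (5′×2.5′, letters a–x): lon ⌊0.86560/0.0833333⌋ = 10 → k; lat ⌊0.35648/0.0416667⌋ = 8 → i.
Extended square (30″×15″, digits 0–9): lon ⌊0.03227/0.00833333⌋ = 3; lat ⌊0.02315/0.00416667⌋ = 5.

OP30ki35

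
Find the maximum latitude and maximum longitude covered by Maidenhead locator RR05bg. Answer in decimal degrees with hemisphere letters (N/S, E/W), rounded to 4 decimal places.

85.2917° N, 160.1667° E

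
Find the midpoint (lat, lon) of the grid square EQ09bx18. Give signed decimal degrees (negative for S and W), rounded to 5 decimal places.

79.99375, -99.90417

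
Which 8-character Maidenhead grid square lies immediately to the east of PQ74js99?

PQ74ks09

Longitude extended square 9; +1 → 10, wraps to 0, carry into subsquare.
Longitude subsquare j = 9; +1 → 10 = k.
The latitude characters are unchanged.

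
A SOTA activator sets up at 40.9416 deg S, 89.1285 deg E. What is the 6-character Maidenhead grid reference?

NE49nb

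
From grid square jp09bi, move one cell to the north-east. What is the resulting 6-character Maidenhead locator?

JP09cj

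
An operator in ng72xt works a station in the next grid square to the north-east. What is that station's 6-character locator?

Longitude subsquare x = 23; +1 → 24, wraps to 0 = a, carry into square.
Longitude square 7; +1 → 8.
Latitude subsquare t = 19; +1 → 20 = u.

NG82au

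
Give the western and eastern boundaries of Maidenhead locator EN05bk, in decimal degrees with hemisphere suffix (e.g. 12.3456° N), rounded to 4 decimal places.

Field E=4, N=13: +4·20° lon, +13·10° lat → SW at lon -100°, lat 40°.
Square 0, 5: +0·2° lon, +5·1° lat → SW at lon -100°, lat 45°.
Subsquare b=1, k=10: +1·0.0833333° lon, +10·0.0416667° lat → SW at lon -99.9167°, lat 45.4167°.
Cell spans 0.0833333° lon × 0.0416667° lat.
west 99.9167° W, east 99.8333° W.

99.9167° W, 99.8333° W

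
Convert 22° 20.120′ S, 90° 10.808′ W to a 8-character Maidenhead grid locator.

Shift to the Maidenhead origin (180°W, 90°S): lon 89.81987, lat 67.66467.
Field: lon ⌊89.81987/20⌋ = 4 → E; lat ⌊67.66467/10⌋ = 6 → G.
Square: lon ⌊9.81987/2⌋ = 4; lat ⌊7.66467/1⌋ = 7.
Subsquare: lon ⌊1.81987/0.0833333⌋ = 21 → v; lat ⌊0.66467/0.0416667⌋ = 15 → p.
Extended square: lon ⌊0.06987/0.00833333⌋ = 8; lat ⌊0.03967/0.00416667⌋ = 9.

EG47vp89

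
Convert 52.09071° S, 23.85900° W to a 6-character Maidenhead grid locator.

HD87bv

Add 180° to longitude and 90° to latitude: 156.1410, 37.9093.
Field: 156.1410/20 → 7 → H, 37.9093/10 → 3 → D; chars HD.
Square: 16.1410/2 → 8, 7.9093/1 → 7; chars 87.
Subsquare: 0.1410/0.0833333 → 1 → b, 0.9093/0.0416667 → 21 → v; chars bv.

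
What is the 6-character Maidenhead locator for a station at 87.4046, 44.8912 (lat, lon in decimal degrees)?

LR27kj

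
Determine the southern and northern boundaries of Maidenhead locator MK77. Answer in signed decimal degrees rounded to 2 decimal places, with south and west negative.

17.00, 18.00

Field M=12, K=10: +12·20° lon, +10·10° lat → SW at lon 60°, lat 10°.
Square 7, 7: +7·2° lon, +7·1° lat → SW at lon 74°, lat 17°.
Cell spans 2° lon × 1° lat.
south 17.00, north 18.00.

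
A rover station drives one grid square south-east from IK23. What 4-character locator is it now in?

IK32

Longitude square 2; +1 → 3.
Latitude square 3; −1 → 2.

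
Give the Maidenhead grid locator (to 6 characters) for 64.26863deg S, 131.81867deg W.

CC45cr

Offset from 180°W / 90°S: lon 48.1813°, lat 25.7314°.
Field (20°×10°, letters A–R): 48.1813/20 → 2 → C, 25.7314/10 → 2 → C; chars CC.
Square (2°×1°, digits 0–9): 8.1813/2 → 4, 5.7314/1 → 5; chars 45.
Subsquare (5′×2.5′, letters a–x): 0.1813/0.0833333 → 2 → c, 0.7314/0.0416667 → 17 → r; chars cr.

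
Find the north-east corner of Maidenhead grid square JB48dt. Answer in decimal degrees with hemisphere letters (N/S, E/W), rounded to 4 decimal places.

71.1667° S, 8.3333° E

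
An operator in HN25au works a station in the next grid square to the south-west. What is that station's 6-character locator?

Longitude subsquare a = 0; −1 → -1, wraps to 23 = x, carry into square.
Longitude square 2; −1 → 1.
Latitude subsquare u = 20; −1 → 19 = t.

HN15xt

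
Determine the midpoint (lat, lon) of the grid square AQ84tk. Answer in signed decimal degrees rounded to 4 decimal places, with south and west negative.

74.4375, -162.3750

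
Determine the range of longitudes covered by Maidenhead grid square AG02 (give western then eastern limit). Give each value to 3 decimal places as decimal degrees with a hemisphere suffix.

Field A=0, G=6: +0·20° lon, +6·10° lat → SW at lon -180°, lat -30°.
Square 0, 2: +0·2° lon, +2·1° lat → SW at lon -180°, lat -28°.
Cell spans 2° lon × 1° lat.
west 180.000° W, east 178.000° W.

180.000° W, 178.000° W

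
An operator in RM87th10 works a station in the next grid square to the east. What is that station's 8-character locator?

RM87th20

Longitude extended square 1; +1 → 2.
The latitude characters are unchanged.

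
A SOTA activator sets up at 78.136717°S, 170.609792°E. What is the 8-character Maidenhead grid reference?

RB51hu37

Shift to the Maidenhead origin (180°W, 90°S): lon 350.60979, lat 11.86328.
Field: lon ⌊350.60979/20⌋ = 17 → R; lat ⌊11.86328/10⌋ = 1 → B.
Square: lon ⌊10.60979/2⌋ = 5; lat ⌊1.86328/1⌋ = 1.
Subsquare: lon ⌊0.60979/0.0833333⌋ = 7 → h; lat ⌊0.86328/0.0416667⌋ = 20 → u.
Extended square: lon ⌊0.02646/0.00833333⌋ = 3; lat ⌊0.02995/0.00416667⌋ = 7.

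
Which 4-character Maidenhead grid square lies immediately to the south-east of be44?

BE53

Longitude square 4; +1 → 5.
Latitude square 4; −1 → 3.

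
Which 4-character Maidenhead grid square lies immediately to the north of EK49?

EL40

Latitude square 9; +1 → 10, wraps to 0, carry into field.
Latitude field K = 10; +1 → 11 = L.
The longitude characters are unchanged.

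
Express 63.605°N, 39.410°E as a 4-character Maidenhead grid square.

KP93

Offset from 180°W / 90°S: lon 219.41°, lat 153.60°.
Field (20°×10°, letters A–R): 219.41/20 → 10 → K, 153.60/10 → 15 → P; chars KP.
Square (2°×1°, digits 0–9): 19.41/2 → 9, 3.60/1 → 3; chars 93.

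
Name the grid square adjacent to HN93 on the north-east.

Longitude square 9; +1 → 10, wraps to 0, carry into field.
Longitude field H = 7; +1 → 8 = I.
Latitude square 3; +1 → 4.

IN04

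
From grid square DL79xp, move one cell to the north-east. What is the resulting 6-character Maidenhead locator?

DL89aq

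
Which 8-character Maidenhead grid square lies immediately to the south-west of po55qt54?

PO55qt43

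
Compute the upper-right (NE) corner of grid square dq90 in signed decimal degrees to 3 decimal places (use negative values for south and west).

71.000, -100.000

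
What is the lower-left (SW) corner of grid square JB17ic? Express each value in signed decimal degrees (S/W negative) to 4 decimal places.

Field J=9, B=1: +9·20° lon, +1·10° lat → SW at lon 0°, lat -80°.
Square 1, 7: +1·2° lon, +7·1° lat → SW at lon 2°, lat -73°.
Subsquare i=8, c=2: +8·0.0833333° lon, +2·0.0416667° lat → SW at lon 2.66667°, lat -72.9167°.
latitude -72.9167, longitude 2.6667.

-72.9167, 2.6667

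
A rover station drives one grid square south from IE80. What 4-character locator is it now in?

Latitude square 0; −1 → -1, wraps to 9, carry into field.
Latitude field E = 4; −1 → 3 = D.
The longitude characters are unchanged.

ID89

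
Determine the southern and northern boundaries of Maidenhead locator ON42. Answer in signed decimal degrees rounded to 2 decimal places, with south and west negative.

Field O=14, N=13: +14·20° lon, +13·10° lat → SW at lon 100°, lat 40°.
Square 4, 2: +4·2° lon, +2·1° lat → SW at lon 108°, lat 42°.
Cell spans 2° lon × 1° lat.
south 42.00, north 43.00.

42.00, 43.00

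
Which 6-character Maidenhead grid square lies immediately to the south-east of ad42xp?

AD52ao

Longitude subsquare x = 23; +1 → 24, wraps to 0 = a, carry into square.
Longitude square 4; +1 → 5.
Latitude subsquare p = 15; −1 → 14 = o.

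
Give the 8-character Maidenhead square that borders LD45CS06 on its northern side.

Latitude extended square 6; +1 → 7.
The longitude characters are unchanged.

LD45cs07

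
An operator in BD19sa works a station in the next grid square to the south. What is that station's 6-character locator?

BD18sx

Latitude subsquare a = 0; −1 → -1, wraps to 23 = x, carry into square.
Latitude square 9; −1 → 8.
The longitude characters are unchanged.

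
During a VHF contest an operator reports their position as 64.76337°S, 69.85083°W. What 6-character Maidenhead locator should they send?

FC55bf

Shift to the Maidenhead origin (180°W, 90°S): lon 110.1492, lat 25.2366.
Field (20°×10°, letters A–R): lon ⌊110.1492/20⌋ = 5 → F; lat ⌊25.2366/10⌋ = 2 → C.
Square (2°×1°, digits 0–9): lon ⌊10.1492/2⌋ = 5; lat ⌊5.2366/1⌋ = 5.
Subsquare (5′×2.5′, letters a–x): lon ⌊0.1492/0.0833333⌋ = 1 → b; lat ⌊0.2366/0.0416667⌋ = 5 → f.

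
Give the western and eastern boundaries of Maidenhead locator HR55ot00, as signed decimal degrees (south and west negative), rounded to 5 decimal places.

-28.83333, -28.82500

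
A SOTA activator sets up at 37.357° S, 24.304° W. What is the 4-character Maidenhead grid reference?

Add 180° to longitude and 90° to latitude: 155.70, 52.64.
Field (20°×10°, letters A–R): lon ⌊155.70/20⌋ = 7 → H; lat ⌊52.64/10⌋ = 5 → F.
Square (2°×1°, digits 0–9): lon ⌊15.70/2⌋ = 7; lat ⌊2.64/1⌋ = 2.

HF72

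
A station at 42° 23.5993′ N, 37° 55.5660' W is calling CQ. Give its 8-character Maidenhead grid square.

Shift to the Maidenhead origin (180°W, 90°S): lon 142.07390, lat 132.39332.
Field (20°×10°, letters A–R): lon ⌊142.07390/20⌋ = 7 → H; lat ⌊132.39332/10⌋ = 13 → N.
Square (2°×1°, digits 0–9): lon ⌊2.07390/2⌋ = 1; lat ⌊2.39332/1⌋ = 2.
Subsquare (5′×2.5′, letters a–x): lon ⌊0.07390/0.0833333⌋ = 0 → a; lat ⌊0.39332/0.0416667⌋ = 9 → j.
Extended square (30″×15″, digits 0–9): lon ⌊0.07390/0.00833333⌋ = 8; lat ⌊0.01832/0.00416667⌋ = 4.

HN12aj84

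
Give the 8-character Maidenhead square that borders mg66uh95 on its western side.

MG66uh85

Longitude extended square 9; −1 → 8.
The latitude characters are unchanged.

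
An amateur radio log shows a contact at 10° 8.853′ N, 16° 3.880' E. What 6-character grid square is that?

Offset from 180°W / 90°S: lon 196.0647°, lat 100.1475°.
Field (20°×10°, letters A–R): 196.0647/20 → 9 → J, 100.1475/10 → 10 → K; chars JK.
Square (2°×1°, digits 0–9): 16.0647/2 → 8, 0.1475/1 → 0; chars 80.
Subsquare (5′×2.5′, letters a–x): 0.0647/0.0833333 → 0 → a, 0.1475/0.0416667 → 3 → d; chars ad.

JK80ad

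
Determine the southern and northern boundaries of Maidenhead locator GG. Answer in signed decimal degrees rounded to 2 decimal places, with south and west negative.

-30.00, -20.00

Field G=6, G=6: +6·20° lon, +6·10° lat → SW at lon -60°, lat -30°.
Cell spans 20° lon × 10° lat.
south -30.00, north -20.00.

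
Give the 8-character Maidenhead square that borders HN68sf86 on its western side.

Longitude extended square 8; −1 → 7.
The latitude characters are unchanged.

HN68sf76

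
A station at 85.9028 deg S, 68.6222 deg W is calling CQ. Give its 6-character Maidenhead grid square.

Shift to the Maidenhead origin (180°W, 90°S): lon 111.3778, lat 4.0972.
Field (20°×10°, letters A–R): 111.3778/20 → 5 → F, 4.0972/10 → 0 → A; chars FA.
Square (2°×1°, digits 0–9): 11.3778/2 → 5, 4.0972/1 → 4; chars 54.
Subsquare (5′×2.5′, letters a–x): 1.3778/0.0833333 → 16 → q, 0.0972/0.0416667 → 2 → c; chars qc.

FA54qc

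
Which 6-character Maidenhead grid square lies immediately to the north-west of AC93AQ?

AC83xr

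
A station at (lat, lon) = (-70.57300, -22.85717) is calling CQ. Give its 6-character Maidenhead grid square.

Offset from 180°W / 90°S: lon 157.1428°, lat 19.4270°.
Field: lon ⌊157.1428/20⌋ = 7 → H; lat ⌊19.4270/10⌋ = 1 → B.
Square: lon ⌊17.1428/2⌋ = 8; lat ⌊9.4270/1⌋ = 9.
Subsquare: lon ⌊1.1428/0.0833333⌋ = 13 → n; lat ⌊0.4270/0.0416667⌋ = 10 → k.

HB89nk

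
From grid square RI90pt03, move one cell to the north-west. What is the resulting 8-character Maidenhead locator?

RI90ot94

Longitude extended square 0; −1 → -1, wraps to 9, carry into subsquare.
Longitude subsquare p = 15; −1 → 14 = o.
Latitude extended square 3; +1 → 4.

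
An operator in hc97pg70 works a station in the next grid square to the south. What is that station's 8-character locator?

Latitude extended square 0; −1 → -1, wraps to 9, carry into subsquare.
Latitude subsquare g = 6; −1 → 5 = f.
The longitude characters are unchanged.

HC97pf79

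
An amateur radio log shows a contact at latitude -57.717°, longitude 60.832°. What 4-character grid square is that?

Add 180° to longitude and 90° to latitude: 240.83, 32.28.
Field: 240.83/20 → 12 → M, 32.28/10 → 3 → D; chars MD.
Square: 0.83/2 → 0, 2.28/1 → 2; chars 02.

MD02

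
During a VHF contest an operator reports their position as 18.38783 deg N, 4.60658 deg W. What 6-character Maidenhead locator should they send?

Add 180° to longitude and 90° to latitude: 175.3934, 108.3878.
Field (20°×10°, letters A–R): 175.3934/20 → 8 → I, 108.3878/10 → 10 → K; chars IK.
Square (2°×1°, digits 0–9): 15.3934/2 → 7, 8.3878/1 → 8; chars 78.
Subsquare (5′×2.5′, letters a–x): 1.3934/0.0833333 → 16 → q, 0.3878/0.0416667 → 9 → j; chars qj.

IK78qj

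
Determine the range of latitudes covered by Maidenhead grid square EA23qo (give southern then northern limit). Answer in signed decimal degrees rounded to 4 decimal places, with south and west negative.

Field E=4, A=0: +4·20° lon, +0·10° lat → SW at lon -100°, lat -90°.
Square 2, 3: +2·2° lon, +3·1° lat → SW at lon -96°, lat -87°.
Subsquare q=16, o=14: +16·0.0833333° lon, +14·0.0416667° lat → SW at lon -94.6667°, lat -86.4167°.
Cell spans 0.0833333° lon × 0.0416667° lat.
south -86.4167, north -86.3750.

-86.4167, -86.3750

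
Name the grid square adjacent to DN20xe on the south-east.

Longitude subsquare x = 23; +1 → 24, wraps to 0 = a, carry into square.
Longitude square 2; +1 → 3.
Latitude subsquare e = 4; −1 → 3 = d.

DN30ad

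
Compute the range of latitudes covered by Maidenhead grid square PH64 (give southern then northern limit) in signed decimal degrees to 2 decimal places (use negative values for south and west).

-16.00, -15.00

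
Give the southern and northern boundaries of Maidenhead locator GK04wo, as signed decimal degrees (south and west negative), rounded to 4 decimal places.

14.5833, 14.6250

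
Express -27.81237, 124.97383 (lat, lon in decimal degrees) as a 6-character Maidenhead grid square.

Offset from 180°W / 90°S: lon 304.9738°, lat 62.1876°.
Field: lon ⌊304.9738/20⌋ = 15 → P; lat ⌊62.1876/10⌋ = 6 → G.
Square: lon ⌊4.9738/2⌋ = 2; lat ⌊2.1876/1⌋ = 2.
Subsquare: lon ⌊0.9738/0.0833333⌋ = 11 → l; lat ⌊0.1876/0.0416667⌋ = 4 → e.

PG22le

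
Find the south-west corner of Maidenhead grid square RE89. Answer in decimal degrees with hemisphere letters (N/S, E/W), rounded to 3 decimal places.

Field R=17, E=4: +17·20° lon, +4·10° lat → SW at lon 160°, lat -50°.
Square 8, 9: +8·2° lon, +9·1° lat → SW at lon 176°, lat -41°.
latitude 41.000° S, longitude 176.000° E.

41.000° S, 176.000° E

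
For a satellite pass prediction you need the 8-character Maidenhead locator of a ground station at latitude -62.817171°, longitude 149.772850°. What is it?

QC47ve23

Offset from 180°W / 90°S: lon 329.77285°, lat 27.18283°.
Field: 329.77285/20 → 16 → Q, 27.18283/10 → 2 → C; chars QC.
Square: 9.77285/2 → 4, 7.18283/1 → 7; chars 47.
Subsquare: 1.77285/0.0833333 → 21 → v, 0.18283/0.0416667 → 4 → e; chars ve.
Extended square: 0.02285/0.00833333 → 2, 0.01616/0.00416667 → 3; chars 23.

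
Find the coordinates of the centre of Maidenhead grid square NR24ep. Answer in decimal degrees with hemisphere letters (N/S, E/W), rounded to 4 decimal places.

Field N=13, R=17: +13·20° lon, +17·10° lat → SW at lon 80°, lat 80°.
Square 2, 4: +2·2° lon, +4·1° lat → SW at lon 84°, lat 84°.
Subsquare e=4, p=15: +4·0.0833333° lon, +15·0.0416667° lat → SW at lon 84.3333°, lat 84.625°.
Cell spans 0.0833333° lon × 0.0416667° lat. Centre is SW corner plus half of each.
latitude 84.6458° N, longitude 84.3750° E.

84.6458° N, 84.3750° E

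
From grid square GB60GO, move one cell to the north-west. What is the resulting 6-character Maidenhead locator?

GB60fp

Longitude subsquare g = 6; −1 → 5 = f.
Latitude subsquare o = 14; +1 → 15 = p.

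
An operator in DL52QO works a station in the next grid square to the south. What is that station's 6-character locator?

DL52qn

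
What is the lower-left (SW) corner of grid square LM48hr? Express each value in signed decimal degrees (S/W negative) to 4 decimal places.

38.7083, 48.5833

Field L=11, M=12: +11·20° lon, +12·10° lat → SW at lon 40°, lat 30°.
Square 4, 8: +4·2° lon, +8·1° lat → SW at lon 48°, lat 38°.
Subsquare h=7, r=17: +7·0.0833333° lon, +17·0.0416667° lat → SW at lon 48.5833°, lat 38.7083°.
latitude 38.7083, longitude 48.5833.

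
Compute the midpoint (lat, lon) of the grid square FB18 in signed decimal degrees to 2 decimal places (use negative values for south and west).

-71.50, -77.00

Field F=5, B=1: +5·20° lon, +1·10° lat → SW at lon -80°, lat -80°.
Square 1, 8: +1·2° lon, +8·1° lat → SW at lon -78°, lat -72°.
Cell spans 2° lon × 1° lat. Centre is SW corner plus half of each.
latitude -71.50, longitude -77.00.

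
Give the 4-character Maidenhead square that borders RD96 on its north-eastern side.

Longitude square 9; +1 → 10, wraps to 0, carry into field.
Longitude field R = 17; +1 → 18, wraps to 0 = A, wrapping around the antimeridian.
Latitude square 6; +1 → 7.

AD07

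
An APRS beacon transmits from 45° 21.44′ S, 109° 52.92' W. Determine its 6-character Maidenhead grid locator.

DE54bp

Shift to the Maidenhead origin (180°W, 90°S): lon 70.1180, lat 44.6427.
Field: lon ⌊70.1180/20⌋ = 3 → D; lat ⌊44.6427/10⌋ = 4 → E.
Square: lon ⌊10.1180/2⌋ = 5; lat ⌊4.6427/1⌋ = 4.
Subsquare: lon ⌊0.1180/0.0833333⌋ = 1 → b; lat ⌊0.6427/0.0416667⌋ = 15 → p.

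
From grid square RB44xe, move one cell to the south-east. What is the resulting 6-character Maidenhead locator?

RB54ad

Longitude subsquare x = 23; +1 → 24, wraps to 0 = a, carry into square.
Longitude square 4; +1 → 5.
Latitude subsquare e = 4; −1 → 3 = d.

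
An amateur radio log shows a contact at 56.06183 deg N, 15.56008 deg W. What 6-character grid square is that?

IO26fb

Add 180° to longitude and 90° to latitude: 164.4399, 146.0618.
Field: 164.4399/20 → 8 → I, 146.0618/10 → 14 → O; chars IO.
Square: 4.4399/2 → 2, 6.0618/1 → 6; chars 26.
Subsquare: 0.4399/0.0833333 → 5 → f, 0.0618/0.0416667 → 1 → b; chars fb.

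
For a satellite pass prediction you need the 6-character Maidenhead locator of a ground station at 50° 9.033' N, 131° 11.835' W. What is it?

Offset from 180°W / 90°S: lon 48.8028°, lat 140.1506°.
Field (20°×10°, letters A–R): lon ⌊48.8028/20⌋ = 2 → C; lat ⌊140.1506/10⌋ = 14 → O.
Square (2°×1°, digits 0–9): lon ⌊8.8028/2⌋ = 4; lat ⌊0.1506/1⌋ = 0.
Subsquare (5′×2.5′, letters a–x): lon ⌊0.8028/0.0833333⌋ = 9 → j; lat ⌊0.1506/0.0416667⌋ = 3 → d.

CO40jd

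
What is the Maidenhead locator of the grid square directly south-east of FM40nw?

FM40ov

Longitude subsquare n = 13; +1 → 14 = o.
Latitude subsquare w = 22; −1 → 21 = v.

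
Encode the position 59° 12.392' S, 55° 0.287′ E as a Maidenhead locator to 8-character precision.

LD70mt00

Shift to the Maidenhead origin (180°W, 90°S): lon 235.00478, lat 30.79347.
Field: 235.00478/20 → 11 → L, 30.79347/10 → 3 → D; chars LD.
Square: 15.00478/2 → 7, 0.79347/1 → 0; chars 70.
Subsquare: 1.00478/0.0833333 → 12 → m, 0.79347/0.0416667 → 19 → t; chars mt.
Extended square: 0.00478/0.00833333 → 0, 0.00180/0.00416667 → 0; chars 00.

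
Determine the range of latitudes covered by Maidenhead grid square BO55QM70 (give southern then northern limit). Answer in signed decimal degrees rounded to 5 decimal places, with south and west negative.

Field B=1, O=14: +1·20° lon, +14·10° lat → SW at lon -160°, lat 50°.
Square 5, 5: +5·2° lon, +5·1° lat → SW at lon -150°, lat 55°.
Subsquare q=16, m=12: +16·0.0833333° lon, +12·0.0416667° lat → SW at lon -148.667°, lat 55.5°.
Extended square 7, 0: +7·0.00833333° lon, +0·0.00416667° lat → SW at lon -148.608°, lat 55.5°.
Cell spans 0.00833333° lon × 0.00416667° lat.
south 55.50000, north 55.50417.

55.50000, 55.50417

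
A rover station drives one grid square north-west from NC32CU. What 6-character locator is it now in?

Longitude subsquare c = 2; −1 → 1 = b.
Latitude subsquare u = 20; +1 → 21 = v.

NC32bv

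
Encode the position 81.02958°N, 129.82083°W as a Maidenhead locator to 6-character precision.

Shift to the Maidenhead origin (180°W, 90°S): lon 50.1792, lat 171.0296.
Field: lon ⌊50.1792/20⌋ = 2 → C; lat ⌊171.0296/10⌋ = 17 → R.
Square: lon ⌊10.1792/2⌋ = 5; lat ⌊1.0296/1⌋ = 1.
Subsquare: lon ⌊0.1792/0.0833333⌋ = 2 → c; lat ⌊0.0296/0.0416667⌋ = 0 → a.

CR51ca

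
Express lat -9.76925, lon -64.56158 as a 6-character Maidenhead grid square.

FI70rf

Shift to the Maidenhead origin (180°W, 90°S): lon 115.4384, lat 80.2308.
Field (20°×10°, letters A–R): 115.4384/20 → 5 → F, 80.2308/10 → 8 → I; chars FI.
Square (2°×1°, digits 0–9): 15.4384/2 → 7, 0.2308/1 → 0; chars 70.
Subsquare (5′×2.5′, letters a–x): 1.4384/0.0833333 → 17 → r, 0.2308/0.0416667 → 5 → f; chars rf.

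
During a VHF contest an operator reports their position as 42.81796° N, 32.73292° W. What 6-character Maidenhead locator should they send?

HN32pt

Shift to the Maidenhead origin (180°W, 90°S): lon 147.2671, lat 132.8180.
Field: 147.2671/20 → 7 → H, 132.8180/10 → 13 → N; chars HN.
Square: 7.2671/2 → 3, 2.8180/1 → 2; chars 32.
Subsquare: 1.2671/0.0833333 → 15 → p, 0.8180/0.0416667 → 19 → t; chars pt.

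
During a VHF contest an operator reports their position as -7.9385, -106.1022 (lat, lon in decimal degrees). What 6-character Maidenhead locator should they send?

Add 180° to longitude and 90° to latitude: 73.8978, 82.0615.
Field: lon ⌊73.8978/20⌋ = 3 → D; lat ⌊82.0615/10⌋ = 8 → I.
Square: lon ⌊13.8978/2⌋ = 6; lat ⌊2.0615/1⌋ = 2.
Subsquare: lon ⌊1.8978/0.0833333⌋ = 22 → w; lat ⌊0.0615/0.0416667⌋ = 1 → b.

DI62wb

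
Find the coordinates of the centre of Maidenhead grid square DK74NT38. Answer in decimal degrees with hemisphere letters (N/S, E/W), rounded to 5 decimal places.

Field D=3, K=10: +3·20° lon, +10·10° lat → SW at lon -120°, lat 10°.
Square 7, 4: +7·2° lon, +4·1° lat → SW at lon -106°, lat 14°.
Subsquare n=13, t=19: +13·0.0833333° lon, +19·0.0416667° lat → SW at lon -104.917°, lat 14.7917°.
Extended square 3, 8: +3·0.00833333° lon, +8·0.00416667° lat → SW at lon -104.892°, lat 14.825°.
Cell spans 0.00833333° lon × 0.00416667° lat. Centre is SW corner plus half of each.
latitude 14.82708° N, longitude 104.88750° W.

14.82708° N, 104.88750° W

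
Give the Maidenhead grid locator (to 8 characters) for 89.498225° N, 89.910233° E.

Offset from 180°W / 90°S: lon 269.91023°, lat 179.49822°.
Field: 269.91023/20 → 13 → N, 179.49822/10 → 17 → R; chars NR.
Square: 9.91023/2 → 4, 9.49822/1 → 9; chars 49.
Subsquare: 1.91023/0.0833333 → 22 → w, 0.49822/0.0416667 → 11 → l; chars wl.
Extended square: 0.07690/0.00833333 → 9, 0.03989/0.00416667 → 9; chars 99.

NR49wl99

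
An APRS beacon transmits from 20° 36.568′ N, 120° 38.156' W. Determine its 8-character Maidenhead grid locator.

CL90qo36

Offset from 180°W / 90°S: lon 59.36407°, lat 110.60947°.
Field: 59.36407/20 → 2 → C, 110.60947/10 → 11 → L; chars CL.
Square: 19.36407/2 → 9, 0.60947/1 → 0; chars 90.
Subsquare: 1.36407/0.0833333 → 16 → q, 0.60947/0.0416667 → 14 → o; chars qo.
Extended square: 0.03073/0.00833333 → 3, 0.02613/0.00416667 → 6; chars 36.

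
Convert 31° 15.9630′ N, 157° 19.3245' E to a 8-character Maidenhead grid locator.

Shift to the Maidenhead origin (180°W, 90°S): lon 337.32208, lat 121.26605.
Field: lon ⌊337.32208/20⌋ = 16 → Q; lat ⌊121.26605/10⌋ = 12 → M.
Square: lon ⌊17.32208/2⌋ = 8; lat ⌊1.26605/1⌋ = 1.
Subsquare: lon ⌊1.32208/0.0833333⌋ = 15 → p; lat ⌊0.26605/0.0416667⌋ = 6 → g.
Extended square: lon ⌊0.07208/0.00833333⌋ = 8; lat ⌊0.01605/0.00416667⌋ = 3.

QM81pg83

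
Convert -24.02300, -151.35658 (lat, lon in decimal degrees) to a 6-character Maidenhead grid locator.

BG45hx

Shift to the Maidenhead origin (180°W, 90°S): lon 28.6434, lat 65.9770.
Field (20°×10°, letters A–R): lon ⌊28.6434/20⌋ = 1 → B; lat ⌊65.9770/10⌋ = 6 → G.
Square (2°×1°, digits 0–9): lon ⌊8.6434/2⌋ = 4; lat ⌊5.9770/1⌋ = 5.
Subsquare (5′×2.5′, letters a–x): lon ⌊0.6434/0.0833333⌋ = 7 → h; lat ⌊0.9770/0.0416667⌋ = 23 → x.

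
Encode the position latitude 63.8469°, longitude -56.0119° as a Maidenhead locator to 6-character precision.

GP13xu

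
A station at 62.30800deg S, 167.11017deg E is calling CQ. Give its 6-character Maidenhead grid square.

Offset from 180°W / 90°S: lon 347.1102°, lat 27.6920°.
Field: lon ⌊347.1102/20⌋ = 17 → R; lat ⌊27.6920/10⌋ = 2 → C.
Square: lon ⌊7.1102/2⌋ = 3; lat ⌊7.6920/1⌋ = 7.
Subsquare: lon ⌊1.1102/0.0833333⌋ = 13 → n; lat ⌊0.6920/0.0416667⌋ = 16 → q.

RC37nq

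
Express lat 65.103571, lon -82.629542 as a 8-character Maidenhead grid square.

Offset from 180°W / 90°S: lon 97.37046°, lat 155.10357°.
Field: lon ⌊97.37046/20⌋ = 4 → E; lat ⌊155.10357/10⌋ = 15 → P.
Square: lon ⌊17.37046/2⌋ = 8; lat ⌊5.10357/1⌋ = 5.
Subsquare: lon ⌊1.37046/0.0833333⌋ = 16 → q; lat ⌊0.10357/0.0416667⌋ = 2 → c.
Extended square: lon ⌊0.03712/0.00833333⌋ = 4; lat ⌊0.02024/0.00416667⌋ = 4.

EP85qc44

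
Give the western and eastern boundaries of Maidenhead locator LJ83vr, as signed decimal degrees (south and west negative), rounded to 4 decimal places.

57.7500, 57.8333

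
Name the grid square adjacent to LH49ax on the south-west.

Longitude subsquare a = 0; −1 → -1, wraps to 23 = x, carry into square.
Longitude square 4; −1 → 3.
Latitude subsquare x = 23; −1 → 22 = w.

LH39xw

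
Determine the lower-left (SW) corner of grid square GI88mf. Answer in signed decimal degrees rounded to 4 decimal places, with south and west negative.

-1.7917, -43.0000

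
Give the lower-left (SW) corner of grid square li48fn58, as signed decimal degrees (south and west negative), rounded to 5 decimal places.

-1.42500, 48.45833

Field L=11, I=8: +11·20° lon, +8·10° lat → SW at lon 40°, lat -10°.
Square 4, 8: +4·2° lon, +8·1° lat → SW at lon 48°, lat -2°.
Subsquare f=5, n=13: +5·0.0833333° lon, +13·0.0416667° lat → SW at lon 48.4167°, lat -1.45833°.
Extended square 5, 8: +5·0.00833333° lon, +8·0.00416667° lat → SW at lon 48.4583°, lat -1.425°.
latitude -1.42500, longitude 48.45833.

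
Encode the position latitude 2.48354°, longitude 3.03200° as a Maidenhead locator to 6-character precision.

Shift to the Maidenhead origin (180°W, 90°S): lon 183.0320, lat 92.4835.
Field (20°×10°, letters A–R): 183.0320/20 → 9 → J, 92.4835/10 → 9 → J; chars JJ.
Square (2°×1°, digits 0–9): 3.0320/2 → 1, 2.4835/1 → 2; chars 12.
Subsquare (5′×2.5′, letters a–x): 1.0320/0.0833333 → 12 → m, 0.4835/0.0416667 → 11 → l; chars ml.

JJ12ml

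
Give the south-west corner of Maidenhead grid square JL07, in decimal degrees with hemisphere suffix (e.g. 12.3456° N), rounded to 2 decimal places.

Field J=9, L=11: +9·20° lon, +11·10° lat → SW at lon 0°, lat 20°.
Square 0, 7: +0·2° lon, +7·1° lat → SW at lon 0°, lat 27°.
latitude 27.00° N, longitude 0.00° E.

27.00° N, 0.00° E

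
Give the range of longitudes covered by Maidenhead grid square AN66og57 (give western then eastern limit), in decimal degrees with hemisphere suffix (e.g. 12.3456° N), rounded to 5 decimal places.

Field A=0, N=13: +0·20° lon, +13·10° lat → SW at lon -180°, lat 40°.
Square 6, 6: +6·2° lon, +6·1° lat → SW at lon -168°, lat 46°.
Subsquare o=14, g=6: +14·0.0833333° lon, +6·0.0416667° lat → SW at lon -166.833°, lat 46.25°.
Extended square 5, 7: +5·0.00833333° lon, +7·0.00416667° lat → SW at lon -166.792°, lat 46.2792°.
Cell spans 0.00833333° lon × 0.00416667° lat.
west 166.79167° W, east 166.78333° W.

166.79167° W, 166.78333° W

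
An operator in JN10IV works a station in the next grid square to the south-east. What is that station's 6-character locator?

Longitude subsquare i = 8; +1 → 9 = j.
Latitude subsquare v = 21; −1 → 20 = u.

JN10ju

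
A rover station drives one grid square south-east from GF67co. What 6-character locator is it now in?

GF67dn

Longitude subsquare c = 2; +1 → 3 = d.
Latitude subsquare o = 14; −1 → 13 = n.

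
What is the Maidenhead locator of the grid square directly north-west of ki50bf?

KI50ag

Longitude subsquare b = 1; −1 → 0 = a.
Latitude subsquare f = 5; +1 → 6 = g.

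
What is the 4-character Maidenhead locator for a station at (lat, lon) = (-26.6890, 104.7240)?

OG23

Offset from 180°W / 90°S: lon 284.72°, lat 63.31°.
Field: 284.72/20 → 14 → O, 63.31/10 → 6 → G; chars OG.
Square: 4.72/2 → 2, 3.31/1 → 3; chars 23.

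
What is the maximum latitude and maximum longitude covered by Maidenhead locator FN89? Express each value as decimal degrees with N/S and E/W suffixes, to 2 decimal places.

50.00° N, 62.00° W

Field F=5, N=13: +5·20° lon, +13·10° lat → SW at lon -80°, lat 40°.
Square 8, 9: +8·2° lon, +9·1° lat → SW at lon -64°, lat 49°.
Cell spans 2° lon × 1° lat. NE corner is SW corner plus one full cell.
latitude 50.00° N, longitude 62.00° W.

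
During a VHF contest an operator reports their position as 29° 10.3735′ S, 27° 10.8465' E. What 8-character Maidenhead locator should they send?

Shift to the Maidenhead origin (180°W, 90°S): lon 207.18078, lat 60.82711.
Field: 207.18078/20 → 10 → K, 60.82711/10 → 6 → G; chars KG.
Square: 7.18078/2 → 3, 0.82711/1 → 0; chars 30.
Subsquare: 1.18078/0.0833333 → 14 → o, 0.82711/0.0416667 → 19 → t; chars ot.
Extended square: 0.01411/0.00833333 → 1, 0.03544/0.00416667 → 8; chars 18.

KG30ot18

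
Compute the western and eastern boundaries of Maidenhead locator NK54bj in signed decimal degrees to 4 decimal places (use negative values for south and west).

Field N=13, K=10: +13·20° lon, +10·10° lat → SW at lon 80°, lat 10°.
Square 5, 4: +5·2° lon, +4·1° lat → SW at lon 90°, lat 14°.
Subsquare b=1, j=9: +1·0.0833333° lon, +9·0.0416667° lat → SW at lon 90.0833°, lat 14.375°.
Cell spans 0.0833333° lon × 0.0416667° lat.
west 90.0833, east 90.1667.

90.0833, 90.1667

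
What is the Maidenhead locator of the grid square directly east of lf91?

Longitude square 9; +1 → 10, wraps to 0, carry into field.
Longitude field L = 11; +1 → 12 = M.
The latitude characters are unchanged.

MF01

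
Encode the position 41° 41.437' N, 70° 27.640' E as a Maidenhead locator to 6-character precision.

Offset from 180°W / 90°S: lon 250.4607°, lat 131.6906°.
Field (20°×10°, letters A–R): lon ⌊250.4607/20⌋ = 12 → M; lat ⌊131.6906/10⌋ = 13 → N.
Square (2°×1°, digits 0–9): lon ⌊10.4607/2⌋ = 5; lat ⌊1.6906/1⌋ = 1.
Subsquare (5′×2.5′, letters a–x): lon ⌊0.4607/0.0833333⌋ = 5 → f; lat ⌊0.6906/0.0416667⌋ = 16 → q.

MN51fq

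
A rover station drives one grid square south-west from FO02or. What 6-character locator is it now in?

Longitude subsquare o = 14; −1 → 13 = n.
Latitude subsquare r = 17; −1 → 16 = q.

FO02nq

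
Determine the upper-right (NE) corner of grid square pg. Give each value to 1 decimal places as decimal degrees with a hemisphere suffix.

20.0° S, 140.0° E

Field P=15, G=6: +15·20° lon, +6·10° lat → SW at lon 120°, lat -30°.
Cell spans 20° lon × 10° lat. NE corner is SW corner plus one full cell.
latitude 20.0° S, longitude 140.0° E.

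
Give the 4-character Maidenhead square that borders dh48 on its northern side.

Latitude square 8; +1 → 9.
The longitude characters are unchanged.

DH49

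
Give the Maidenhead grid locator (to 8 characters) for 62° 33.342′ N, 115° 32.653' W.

DP22fn43

Offset from 180°W / 90°S: lon 64.45578°, lat 152.55570°.
Field: 64.45578/20 → 3 → D, 152.55570/10 → 15 → P; chars DP.
Square: 4.45578/2 → 2, 2.55570/1 → 2; chars 22.
Subsquare: 0.45578/0.0833333 → 5 → f, 0.55570/0.0416667 → 13 → n; chars fn.
Extended square: 0.03912/0.00833333 → 4, 0.01403/0.00416667 → 3; chars 43.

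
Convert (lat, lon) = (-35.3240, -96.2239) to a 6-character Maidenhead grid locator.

EF14vq

Shift to the Maidenhead origin (180°W, 90°S): lon 83.7761, lat 54.6760.
Field: 83.7761/20 → 4 → E, 54.6760/10 → 5 → F; chars EF.
Square: 3.7761/2 → 1, 4.6760/1 → 4; chars 14.
Subsquare: 1.7761/0.0833333 → 21 → v, 0.6760/0.0416667 → 16 → q; chars vq.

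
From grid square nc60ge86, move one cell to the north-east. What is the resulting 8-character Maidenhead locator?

NC60ge97

Longitude extended square 8; +1 → 9.
Latitude extended square 6; +1 → 7.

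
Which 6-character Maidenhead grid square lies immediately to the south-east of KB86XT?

KB96as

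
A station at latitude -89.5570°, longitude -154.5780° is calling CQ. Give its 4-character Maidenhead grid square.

BA20

Add 180° to longitude and 90° to latitude: 25.42, 0.44.
Field: 25.42/20 → 1 → B, 0.44/10 → 0 → A; chars BA.
Square: 5.42/2 → 2, 0.44/1 → 0; chars 20.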